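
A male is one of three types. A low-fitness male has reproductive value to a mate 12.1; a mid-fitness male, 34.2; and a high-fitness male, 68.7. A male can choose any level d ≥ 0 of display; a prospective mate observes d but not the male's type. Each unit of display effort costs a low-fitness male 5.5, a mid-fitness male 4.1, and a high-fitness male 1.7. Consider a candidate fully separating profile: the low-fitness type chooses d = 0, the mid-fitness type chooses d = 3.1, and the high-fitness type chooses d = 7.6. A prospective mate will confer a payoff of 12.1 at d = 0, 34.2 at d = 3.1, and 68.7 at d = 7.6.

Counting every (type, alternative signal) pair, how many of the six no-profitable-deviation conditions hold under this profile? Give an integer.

High-fitness (own payoff 68.7 − 1.7×7.6 = 55.78): to d=0 gives 12.1 → no gain ✓; to d=3.1 gives 34.2 − 1.7×3.1 = 28.93 → no gain ✓.
Mid-fitness (own payoff 34.2 − 4.1×3.1 = 21.49): to d=0 gives 12.1 → no gain ✓; to d=7.6 gives 68.7 − 4.1×7.6 = 37.54 → profitable ✗.
Low-fitness (own payoff 12.1): to d=3.1 gives 34.2 − 5.5×3.1 = 17.15 → profitable ✗; to d=7.6 gives 68.7 − 5.5×7.6 = 26.9 → profitable ✗.
3 of the 6 constraints hold; not an equilibrium.

3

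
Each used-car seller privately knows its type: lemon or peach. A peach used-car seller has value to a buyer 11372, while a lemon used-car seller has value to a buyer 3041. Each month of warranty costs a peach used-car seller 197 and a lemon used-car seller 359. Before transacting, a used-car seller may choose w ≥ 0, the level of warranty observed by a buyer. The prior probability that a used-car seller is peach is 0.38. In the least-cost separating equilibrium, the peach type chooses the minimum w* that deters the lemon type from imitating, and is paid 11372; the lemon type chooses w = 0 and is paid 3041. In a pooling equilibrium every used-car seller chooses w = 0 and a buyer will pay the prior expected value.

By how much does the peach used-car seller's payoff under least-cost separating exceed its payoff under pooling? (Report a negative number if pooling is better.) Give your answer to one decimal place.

593.6

Least-cost separating signal: w* solves 3041 = 11372 − 359·w*, so w* = (11372 − 3041)/359 ≈ 23.2061.
Peach type's separating payoff: 11372 − 197 × w* = 11372 − 197 × (11372 − 3041)/359 = 11372 − 1641207/359 ≈ 6800.393.
Pooling payoff: 0.38 × 11372 + 0.62 × 3041 = 6206.78.
Difference: 6800.393 − 6206.78 = 593.613, i.e. 593.6 to one decimal place.
The peach type prefers to separate.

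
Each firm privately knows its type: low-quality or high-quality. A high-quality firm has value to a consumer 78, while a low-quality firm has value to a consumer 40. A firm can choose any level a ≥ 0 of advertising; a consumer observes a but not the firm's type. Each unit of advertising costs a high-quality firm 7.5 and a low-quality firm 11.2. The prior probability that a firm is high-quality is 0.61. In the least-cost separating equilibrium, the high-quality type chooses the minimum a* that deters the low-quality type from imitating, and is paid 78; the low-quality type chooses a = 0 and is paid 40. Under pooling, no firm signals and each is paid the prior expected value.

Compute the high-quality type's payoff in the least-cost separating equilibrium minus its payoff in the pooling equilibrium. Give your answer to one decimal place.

-10.6

Least-cost separating signal: a* solves 40 = 78 − 11.2·a*, so a* = (78 − 40)/11.2 ≈ 3.3929.
High-quality type's separating payoff: 78 − 7.5 × a* = 78 − 7.5 × (78 − 40)/11.2 = 78 − 285/11.2 ≈ 52.554.
Pooling payoff: 0.61 × 78 + 0.39 × 40 = 63.18.
Difference: 52.554 − 63.18 = -10.626, i.e. -10.6 to one decimal place.
The high-quality type would prefer the pooling outcome.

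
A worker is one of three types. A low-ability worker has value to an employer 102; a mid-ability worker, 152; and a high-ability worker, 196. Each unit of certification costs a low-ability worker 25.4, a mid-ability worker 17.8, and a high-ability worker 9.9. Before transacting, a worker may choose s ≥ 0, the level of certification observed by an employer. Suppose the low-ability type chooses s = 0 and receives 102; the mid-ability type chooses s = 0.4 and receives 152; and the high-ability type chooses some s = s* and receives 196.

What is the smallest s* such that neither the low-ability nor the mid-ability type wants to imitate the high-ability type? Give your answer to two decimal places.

Mid-ability type (on-path payoff 152 − 17.8×0.4 = 144.88) won't mimic when 144.88 ≥ 196 − 17.8·s*, i.e. s* ≥ 2.87.
Low-ability type (on-path payoff 102) won't mimic when 102 ≥ 196 − 25.4·s*, i.e. s* ≥ 3.70.
Both must hold, so s* = max(3.70, 2.87) = 3.70. The low-ability type's constraint binds.

3.70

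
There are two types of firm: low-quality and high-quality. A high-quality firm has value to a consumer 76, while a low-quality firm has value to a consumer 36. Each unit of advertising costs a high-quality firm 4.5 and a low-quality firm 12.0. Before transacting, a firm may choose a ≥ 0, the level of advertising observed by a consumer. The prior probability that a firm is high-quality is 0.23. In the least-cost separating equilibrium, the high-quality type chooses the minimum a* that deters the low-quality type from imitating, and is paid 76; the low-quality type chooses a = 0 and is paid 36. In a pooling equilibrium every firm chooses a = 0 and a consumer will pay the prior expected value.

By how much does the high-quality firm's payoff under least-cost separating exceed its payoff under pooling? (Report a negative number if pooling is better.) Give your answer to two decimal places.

15.80

Least-cost separating signal: a* solves 36 = 76 − 12.0·a*, so a* = (76 − 36)/12.0 ≈ 3.3333.
High-quality type's separating payoff: 76 − 4.5 × a* = 76 − 4.5 × (76 − 36)/12.0 = 76 − 180/12.0 = 61.
Pooling payoff: 0.23 × 76 + 0.77 × 36 = 45.2.
Difference: 61 − 45.2 = 15.80.
The high-quality type prefers to separate.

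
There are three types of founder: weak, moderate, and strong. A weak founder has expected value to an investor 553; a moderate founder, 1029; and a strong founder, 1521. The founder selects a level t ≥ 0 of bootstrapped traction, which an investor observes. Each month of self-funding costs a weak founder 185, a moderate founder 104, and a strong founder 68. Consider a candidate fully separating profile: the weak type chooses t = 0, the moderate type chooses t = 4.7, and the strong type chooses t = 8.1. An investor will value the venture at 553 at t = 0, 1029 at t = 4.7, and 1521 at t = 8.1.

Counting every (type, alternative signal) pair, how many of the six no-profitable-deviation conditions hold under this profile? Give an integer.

4

Moderate (own payoff 1029 − 104×4.7 = 540.2): to t=0 gives 553 → profitable ✗; to t=8.1 gives 1521 − 104×8.1 = 678.6 → profitable ✗.
Weak (own payoff 553): to t=4.7 gives 1029 − 185×4.7 = 159.5 → no gain ✓; to t=8.1 gives 1521 − 185×8.1 = 22.5 → no gain ✓.
Strong (own payoff 1521 − 68×8.1 = 970.2): to t=0 gives 553 → no gain ✓; to t=4.7 gives 1029 − 68×4.7 = 709.4 → no gain ✓.
4 of the 6 constraints hold; not an equilibrium.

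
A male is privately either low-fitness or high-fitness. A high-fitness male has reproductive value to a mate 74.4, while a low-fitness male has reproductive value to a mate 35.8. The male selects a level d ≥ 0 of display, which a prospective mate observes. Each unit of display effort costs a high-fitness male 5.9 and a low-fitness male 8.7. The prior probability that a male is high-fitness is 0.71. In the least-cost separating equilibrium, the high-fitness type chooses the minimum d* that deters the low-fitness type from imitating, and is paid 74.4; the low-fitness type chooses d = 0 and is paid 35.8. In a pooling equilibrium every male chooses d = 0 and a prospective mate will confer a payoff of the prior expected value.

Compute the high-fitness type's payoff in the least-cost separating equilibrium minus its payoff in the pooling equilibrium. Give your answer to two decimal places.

-14.98

Least-cost separating signal: d* solves 35.8 = 74.4 − 8.7·d*, so d* = (74.4 − 35.8)/8.7 ≈ 4.4368.
High-fitness type's separating payoff: 74.4 − 5.9 × d* = 74.4 − 5.9 × (74.4 − 35.8)/8.7 = 74.4 − 227.74/8.7 ≈ 48.2230.
Pooling payoff: 0.71 × 74.4 + 0.29 × 35.8 = 63.206.
Difference: 48.2230 − 63.206 = -14.983, i.e. -14.98 to two decimal places.
The high-fitness type would prefer the pooling outcome.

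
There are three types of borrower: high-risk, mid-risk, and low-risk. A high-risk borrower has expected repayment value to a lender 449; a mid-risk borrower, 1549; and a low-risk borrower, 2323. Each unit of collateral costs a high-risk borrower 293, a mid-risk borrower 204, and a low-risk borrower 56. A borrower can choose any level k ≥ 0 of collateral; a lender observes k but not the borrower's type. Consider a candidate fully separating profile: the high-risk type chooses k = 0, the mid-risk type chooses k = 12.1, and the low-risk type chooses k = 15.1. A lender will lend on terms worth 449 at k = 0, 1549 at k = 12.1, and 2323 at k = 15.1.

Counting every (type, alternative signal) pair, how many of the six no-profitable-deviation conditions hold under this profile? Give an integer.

Mid-risk (own payoff 1549 − 204×12.1 = -919.4): to k=0 gives 449 → profitable ✗; to k=15.1 gives 2323 − 204×15.1 = -757.4 → profitable ✗.
High-risk (own payoff 449): to k=12.1 gives 1549 − 293×12.1 = -1996.3 → no gain ✓; to k=15.1 gives 2323 − 293×15.1 = -2101.3 → no gain ✓.
Low-risk (own payoff 2323 − 56×15.1 = 1477.4): to k=0 gives 449 → no gain ✓; to k=12.1 gives 1549 − 56×12.1 = 871.4 → no gain ✓.
4 of the 6 constraints hold; not an equilibrium.

4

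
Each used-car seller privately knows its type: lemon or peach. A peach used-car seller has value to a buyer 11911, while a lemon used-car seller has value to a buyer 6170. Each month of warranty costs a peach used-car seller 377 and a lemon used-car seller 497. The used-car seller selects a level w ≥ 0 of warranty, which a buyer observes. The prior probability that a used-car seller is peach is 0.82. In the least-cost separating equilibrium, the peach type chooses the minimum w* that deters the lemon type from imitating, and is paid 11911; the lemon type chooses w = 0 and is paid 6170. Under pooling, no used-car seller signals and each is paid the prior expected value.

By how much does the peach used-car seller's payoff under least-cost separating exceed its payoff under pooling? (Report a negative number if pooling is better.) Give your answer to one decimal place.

-3321.5

Least-cost separating signal: w* solves 6170 = 11911 − 497·w*, so w* = (11911 − 6170)/497 ≈ 11.5513.
Peach type's separating payoff: 11911 − 377 × w* = 11911 − 377 × (11911 − 6170)/497 = 11911 − 2164357/497 ≈ 7556.157.
Pooling payoff: 0.82 × 11911 + 0.18 × 6170 = 10877.62.
Difference: 7556.157 − 10877.62 = -3321.463, i.e. -3321.5 to one decimal place.
The peach type would prefer the pooling outcome.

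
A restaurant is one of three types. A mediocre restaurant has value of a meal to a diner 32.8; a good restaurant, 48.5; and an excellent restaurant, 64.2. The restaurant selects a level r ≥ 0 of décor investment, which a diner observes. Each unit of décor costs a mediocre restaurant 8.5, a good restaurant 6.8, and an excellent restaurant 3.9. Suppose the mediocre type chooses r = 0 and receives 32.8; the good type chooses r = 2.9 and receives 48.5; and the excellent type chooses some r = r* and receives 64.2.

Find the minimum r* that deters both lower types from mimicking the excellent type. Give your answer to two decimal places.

Mediocre type (on-path payoff 32.8) won't mimic when 32.8 ≥ 64.2 − 8.5·r*, i.e. r* ≥ 3.69.
Good type (on-path payoff 48.5 − 6.8×2.9 = 28.78) won't mimic when 28.78 ≥ 64.2 − 6.8·r*, i.e. r* ≥ 5.21.
Both must hold, so r* = max(3.69, 5.21) = 5.21. The good type's constraint binds.

5.21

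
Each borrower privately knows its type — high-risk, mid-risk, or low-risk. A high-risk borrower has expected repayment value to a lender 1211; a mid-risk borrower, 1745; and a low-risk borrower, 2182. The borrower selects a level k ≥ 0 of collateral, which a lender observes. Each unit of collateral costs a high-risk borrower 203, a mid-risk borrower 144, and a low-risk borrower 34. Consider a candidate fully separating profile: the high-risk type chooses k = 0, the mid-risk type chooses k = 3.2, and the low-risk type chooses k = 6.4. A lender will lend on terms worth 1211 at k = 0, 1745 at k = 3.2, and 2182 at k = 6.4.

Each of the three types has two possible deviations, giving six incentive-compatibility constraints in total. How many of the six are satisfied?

Low-risk (own payoff 2182 − 34×6.4 = 1964.4): to k=0 gives 1211 → no gain ✓; to k=3.2 gives 1745 − 34×3.2 = 1636.2 → no gain ✓.
Mid-risk (own payoff 1745 − 144×3.2 = 1284.2): to k=0 gives 1211 → no gain ✓; to k=6.4 gives 2182 − 144×6.4 = 1260.4 → no gain ✓.
High-risk (own payoff 1211): to k=3.2 gives 1745 − 203×3.2 = 1095.4 → no gain ✓; to k=6.4 gives 2182 − 203×6.4 = 882.8 → no gain ✓.
6 of the 6 constraints hold; this profile is a separating equilibrium.

6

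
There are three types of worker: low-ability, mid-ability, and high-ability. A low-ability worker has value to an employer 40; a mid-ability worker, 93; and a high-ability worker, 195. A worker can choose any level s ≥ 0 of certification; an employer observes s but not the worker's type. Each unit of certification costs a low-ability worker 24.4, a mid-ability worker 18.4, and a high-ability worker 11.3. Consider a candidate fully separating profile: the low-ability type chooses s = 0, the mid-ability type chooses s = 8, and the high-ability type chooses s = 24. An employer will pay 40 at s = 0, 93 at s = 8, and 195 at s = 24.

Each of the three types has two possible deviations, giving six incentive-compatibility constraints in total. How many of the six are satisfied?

3

Mid-ability (own payoff 93 − 18.4×8 = -54.2): to s=0 gives 40 → profitable ✗; to s=24 gives 195 − 18.4×24 = -246.6 → no gain ✓.
High-ability (own payoff 195 − 11.3×24 = -76.2): to s=0 gives 40 → profitable ✗; to s=8 gives 93 − 11.3×8 = 2.6 → profitable ✗.
Low-ability (own payoff 40): to s=8 gives 93 − 24.4×8 = -102.2 → no gain ✓; to s=24 gives 195 − 24.4×24 = -390.6 → no gain ✓.
3 of the 6 constraints hold; not an equilibrium.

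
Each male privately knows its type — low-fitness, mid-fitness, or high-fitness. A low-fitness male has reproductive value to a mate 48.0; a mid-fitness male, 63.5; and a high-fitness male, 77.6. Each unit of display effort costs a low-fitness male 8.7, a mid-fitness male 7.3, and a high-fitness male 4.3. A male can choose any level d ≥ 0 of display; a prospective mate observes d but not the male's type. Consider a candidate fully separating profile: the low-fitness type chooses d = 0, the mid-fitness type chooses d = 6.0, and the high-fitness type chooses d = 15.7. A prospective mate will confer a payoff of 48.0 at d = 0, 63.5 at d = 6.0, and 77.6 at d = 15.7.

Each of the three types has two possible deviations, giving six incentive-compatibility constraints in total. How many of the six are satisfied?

3

High-fitness (own payoff 77.6 − 4.3×15.7 = 10.09): to d=0 gives 48.0 → profitable ✗; to d=6.0 gives 63.5 − 4.3×6.0 = 37.7 → profitable ✗.
Mid-fitness (own payoff 63.5 − 7.3×6.0 = 19.7): to d=0 gives 48.0 → profitable ✗; to d=15.7 gives 77.6 − 7.3×15.7 = -37.01 → no gain ✓.
Low-fitness (own payoff 48.0): to d=6.0 gives 63.5 − 8.7×6.0 = 11.3 → no gain ✓; to d=15.7 gives 77.6 − 8.7×15.7 = -58.99 → no gain ✓.
3 of the 6 constraints hold; not an equilibrium.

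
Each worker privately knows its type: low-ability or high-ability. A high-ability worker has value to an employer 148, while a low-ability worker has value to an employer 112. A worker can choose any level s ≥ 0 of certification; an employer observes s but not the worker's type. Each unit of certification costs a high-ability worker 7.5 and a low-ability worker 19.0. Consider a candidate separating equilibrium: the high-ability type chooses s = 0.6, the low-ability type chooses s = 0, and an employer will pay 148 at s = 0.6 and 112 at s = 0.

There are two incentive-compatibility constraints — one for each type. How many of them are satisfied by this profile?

1

High-ability type: signal → 148 − 7.5 × 0.6 = 143.5; deviate to 0 → 112. IC holds (143.5 ≥ 112).
Low-ability type: stay at 0 → 112; mimic → 148 − 19.0 × 0.6 = 136.6. IC fails (112 < 136.6).
1 of 2 constraints hold, so this profile is not an equilibrium.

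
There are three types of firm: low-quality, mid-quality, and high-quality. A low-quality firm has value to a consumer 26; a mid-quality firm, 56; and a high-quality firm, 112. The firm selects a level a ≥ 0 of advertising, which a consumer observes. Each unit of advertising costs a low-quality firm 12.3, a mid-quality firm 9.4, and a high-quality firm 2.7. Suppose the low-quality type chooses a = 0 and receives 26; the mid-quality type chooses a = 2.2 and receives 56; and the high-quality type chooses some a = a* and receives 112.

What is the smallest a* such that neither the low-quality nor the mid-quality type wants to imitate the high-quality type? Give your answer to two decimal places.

8.16

Mid-quality type (on-path payoff 56 − 9.4×2.2 = 35.32) won't mimic when 35.32 ≥ 112 − 9.4·a*, i.e. a* ≥ 8.16.
Low-quality type (on-path payoff 26) won't mimic when 26 ≥ 112 − 12.3·a*, i.e. a* ≥ 6.99.
Both must hold, so a* = max(6.99, 8.16) = 8.16. The mid-quality type's constraint binds.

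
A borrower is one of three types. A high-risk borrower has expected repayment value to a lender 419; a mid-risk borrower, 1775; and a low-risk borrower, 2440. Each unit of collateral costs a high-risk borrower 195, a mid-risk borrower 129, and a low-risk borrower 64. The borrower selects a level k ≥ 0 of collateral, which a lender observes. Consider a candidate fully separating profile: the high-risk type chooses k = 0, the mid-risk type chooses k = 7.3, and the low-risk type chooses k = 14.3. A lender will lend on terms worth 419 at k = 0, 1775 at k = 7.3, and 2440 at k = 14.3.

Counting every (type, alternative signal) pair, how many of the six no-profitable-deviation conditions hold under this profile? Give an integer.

6

Low-risk (own payoff 2440 − 64×14.3 = 1524.8): to k=0 gives 419 → no gain ✓; to k=7.3 gives 1775 − 64×7.3 = 1307.8 → no gain ✓.
High-risk (own payoff 419): to k=7.3 gives 1775 − 195×7.3 = 351.5 → no gain ✓; to k=14.3 gives 2440 − 195×14.3 = -348.5 → no gain ✓.
Mid-risk (own payoff 1775 − 129×7.3 = 833.3): to k=0 gives 419 → no gain ✓; to k=14.3 gives 2440 − 129×14.3 = 595.3 → no gain ✓.
6 of the 6 constraints hold; this profile is a separating equilibrium.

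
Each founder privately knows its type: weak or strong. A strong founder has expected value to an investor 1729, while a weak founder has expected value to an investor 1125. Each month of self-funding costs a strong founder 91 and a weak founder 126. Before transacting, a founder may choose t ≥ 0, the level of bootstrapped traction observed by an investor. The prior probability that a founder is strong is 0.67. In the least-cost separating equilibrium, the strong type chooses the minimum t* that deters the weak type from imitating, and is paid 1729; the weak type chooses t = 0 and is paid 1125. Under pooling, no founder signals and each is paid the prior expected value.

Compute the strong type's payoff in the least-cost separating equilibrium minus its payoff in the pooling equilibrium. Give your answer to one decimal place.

-236.9

Least-cost separating signal: t* solves 1125 = 1729 − 126·t*, so t* = (1729 − 1125)/126 ≈ 4.7937.
Strong type's separating payoff: 1729 − 91 × t* = 1729 − 91 × (1729 − 1125)/126 = 1729 − 54964/126 ≈ 1292.778.
Pooling payoff: 0.67 × 1729 + 0.33 × 1125 = 1529.68.
Difference: 1292.778 − 1529.68 = -236.902, i.e. -236.9 to one decimal place.
The strong type would prefer the pooling outcome.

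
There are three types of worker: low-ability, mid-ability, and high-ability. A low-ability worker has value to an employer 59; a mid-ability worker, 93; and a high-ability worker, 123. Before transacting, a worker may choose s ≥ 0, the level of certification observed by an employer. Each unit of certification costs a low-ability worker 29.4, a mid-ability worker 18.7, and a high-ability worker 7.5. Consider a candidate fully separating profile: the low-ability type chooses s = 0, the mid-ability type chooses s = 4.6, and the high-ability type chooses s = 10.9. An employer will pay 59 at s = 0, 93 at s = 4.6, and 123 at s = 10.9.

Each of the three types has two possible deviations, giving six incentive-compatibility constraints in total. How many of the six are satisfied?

3

High-ability (own payoff 123 − 7.5×10.9 = 41.25): to s=0 gives 59 → profitable ✗; to s=4.6 gives 93 − 7.5×4.6 = 58.5 → profitable ✗.
Low-ability (own payoff 59): to s=4.6 gives 93 − 29.4×4.6 = -42.24 → no gain ✓; to s=10.9 gives 123 − 29.4×10.9 = -197.46 → no gain ✓.
Mid-ability (own payoff 93 − 18.7×4.6 = 6.98): to s=0 gives 59 → profitable ✗; to s=10.9 gives 123 − 18.7×10.9 = -80.83 → no gain ✓.
3 of the 6 constraints hold; not an equilibrium.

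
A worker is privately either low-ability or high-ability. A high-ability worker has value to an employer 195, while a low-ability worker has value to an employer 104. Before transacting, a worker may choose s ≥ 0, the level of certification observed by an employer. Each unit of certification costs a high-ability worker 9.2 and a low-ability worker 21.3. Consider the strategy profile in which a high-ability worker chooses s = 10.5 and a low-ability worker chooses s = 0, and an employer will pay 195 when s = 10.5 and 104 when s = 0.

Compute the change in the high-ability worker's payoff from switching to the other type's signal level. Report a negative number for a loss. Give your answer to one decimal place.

Playing s = 10.5 the high-ability worker receives 195 − 9.2 × 10.5 = 98.4.
Deviating to s = 0 yields 104 instead.
Gain from deviating: 104 − 98.4 = 5.6.
The gain is positive, so the high-ability type's incentive-compatibility constraint is violated — this profile is not a separating equilibrium.

5.6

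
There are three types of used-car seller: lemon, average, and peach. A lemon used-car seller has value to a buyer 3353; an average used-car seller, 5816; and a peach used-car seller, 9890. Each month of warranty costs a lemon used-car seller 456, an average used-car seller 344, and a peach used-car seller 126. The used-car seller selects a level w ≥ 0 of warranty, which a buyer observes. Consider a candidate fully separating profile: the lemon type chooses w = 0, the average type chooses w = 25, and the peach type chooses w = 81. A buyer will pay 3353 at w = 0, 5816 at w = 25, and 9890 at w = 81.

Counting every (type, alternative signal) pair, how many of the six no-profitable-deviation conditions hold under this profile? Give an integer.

3

Lemon (own payoff 3353): to w=25 gives 5816 − 456×25 = -5584 → no gain ✓; to w=81 gives 9890 − 456×81 = -27046 → no gain ✓.
Peach (own payoff 9890 − 126×81 = -316): to w=0 gives 3353 → profitable ✗; to w=25 gives 5816 − 126×25 = 2666 → profitable ✗.
Average (own payoff 5816 − 344×25 = -2784): to w=0 gives 3353 → profitable ✗; to w=81 gives 9890 − 344×81 = -17974 → no gain ✓.
3 of the 6 constraints hold; not an equilibrium.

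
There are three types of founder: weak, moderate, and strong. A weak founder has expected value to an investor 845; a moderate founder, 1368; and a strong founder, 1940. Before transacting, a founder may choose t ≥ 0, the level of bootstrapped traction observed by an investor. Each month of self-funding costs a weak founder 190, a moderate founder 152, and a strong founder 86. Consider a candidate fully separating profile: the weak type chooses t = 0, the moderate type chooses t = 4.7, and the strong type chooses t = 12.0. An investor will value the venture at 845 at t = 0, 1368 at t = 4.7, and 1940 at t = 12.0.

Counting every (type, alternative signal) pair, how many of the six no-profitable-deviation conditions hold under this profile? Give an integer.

4

Strong (own payoff 1940 − 86×12.0 = 908): to t=0 gives 845 → no gain ✓; to t=4.7 gives 1368 − 86×4.7 = 963.8 → profitable ✗.
Moderate (own payoff 1368 − 152×4.7 = 653.6): to t=0 gives 845 → profitable ✗; to t=12.0 gives 1940 − 152×12.0 = 116 → no gain ✓.
Weak (own payoff 845): to t=4.7 gives 1368 − 190×4.7 = 475 → no gain ✓; to t=12.0 gives 1940 − 190×12.0 = -340 → no gain ✓.
4 of the 6 constraints hold; not an equilibrium.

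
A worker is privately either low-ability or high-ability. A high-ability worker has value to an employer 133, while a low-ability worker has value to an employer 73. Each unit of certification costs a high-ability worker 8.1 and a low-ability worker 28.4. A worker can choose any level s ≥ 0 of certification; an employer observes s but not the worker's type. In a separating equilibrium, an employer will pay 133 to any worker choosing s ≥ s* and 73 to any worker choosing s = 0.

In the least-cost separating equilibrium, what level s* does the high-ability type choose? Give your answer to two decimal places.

A low-ability worker choosing s = 0 receives 73.
Imitating at s* instead would pay 133 at cost 28.4·s*, netting 133 − 28.4·s*.
Indifference: 73 = 133 − 28.4·s*, so s* = (133 − 73) / 28.4 ≈ 2.11.
This is the low-ability type's binding incentive-compatibility constraint; any s ≥ 2.11 sustains separation on that side.

2.11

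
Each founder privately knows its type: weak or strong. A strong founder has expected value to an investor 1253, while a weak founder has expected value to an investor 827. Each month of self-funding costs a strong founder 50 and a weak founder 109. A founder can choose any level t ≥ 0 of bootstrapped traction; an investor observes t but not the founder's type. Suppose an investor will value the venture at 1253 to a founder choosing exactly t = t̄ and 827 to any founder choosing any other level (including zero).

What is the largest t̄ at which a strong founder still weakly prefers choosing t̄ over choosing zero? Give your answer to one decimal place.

8.5

Choosing t̄ yields the strong type 1253 − 50·t̄; choosing zero yields 827.
The strong type is indifferent at 1253 − 50·t̄ = 827, i.e. t̄ = (1253 − 827) / 50 ≈ 8.5.
For any t̄ above 8.5 the strong type would rather pool at zero, so separation collapses.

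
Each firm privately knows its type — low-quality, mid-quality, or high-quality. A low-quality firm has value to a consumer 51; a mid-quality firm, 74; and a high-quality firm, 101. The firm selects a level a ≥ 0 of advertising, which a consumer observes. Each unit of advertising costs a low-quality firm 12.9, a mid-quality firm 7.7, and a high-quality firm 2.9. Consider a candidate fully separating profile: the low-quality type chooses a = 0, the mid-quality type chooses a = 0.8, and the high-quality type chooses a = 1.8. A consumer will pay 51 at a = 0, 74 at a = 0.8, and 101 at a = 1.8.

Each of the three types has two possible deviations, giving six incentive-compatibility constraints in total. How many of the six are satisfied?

High-quality (own payoff 101 − 2.9×1.8 = 95.78): to a=0 gives 51 → no gain ✓; to a=0.8 gives 74 − 2.9×0.8 = 71.68 → no gain ✓.
Mid-quality (own payoff 74 − 7.7×0.8 = 67.84): to a=0 gives 51 → no gain ✓; to a=1.8 gives 101 − 7.7×1.8 = 87.14 → profitable ✗.
Low-quality (own payoff 51): to a=0.8 gives 74 − 12.9×0.8 = 63.68 → profitable ✗; to a=1.8 gives 101 − 12.9×1.8 = 77.78 → profitable ✗.
3 of the 6 constraints hold; not an equilibrium.

3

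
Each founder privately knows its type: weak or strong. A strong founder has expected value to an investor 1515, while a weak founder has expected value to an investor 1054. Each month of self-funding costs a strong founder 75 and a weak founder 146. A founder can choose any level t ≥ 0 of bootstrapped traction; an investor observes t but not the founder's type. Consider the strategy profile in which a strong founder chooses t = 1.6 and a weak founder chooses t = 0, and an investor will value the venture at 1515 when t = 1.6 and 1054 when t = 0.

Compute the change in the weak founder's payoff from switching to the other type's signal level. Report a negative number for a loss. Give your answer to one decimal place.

Playing t = 0 the weak founder receives 1054.
Deviating to t = 1.6 brings payment 1515 at cost 146 × 1.6 = 233.6, netting 1281.4.
Gain from deviating: 1281.4 − 1054 = 227.4.
The gain is positive, so the weak type's incentive-compatibility constraint is violated — this profile is not a separating equilibrium.

227.4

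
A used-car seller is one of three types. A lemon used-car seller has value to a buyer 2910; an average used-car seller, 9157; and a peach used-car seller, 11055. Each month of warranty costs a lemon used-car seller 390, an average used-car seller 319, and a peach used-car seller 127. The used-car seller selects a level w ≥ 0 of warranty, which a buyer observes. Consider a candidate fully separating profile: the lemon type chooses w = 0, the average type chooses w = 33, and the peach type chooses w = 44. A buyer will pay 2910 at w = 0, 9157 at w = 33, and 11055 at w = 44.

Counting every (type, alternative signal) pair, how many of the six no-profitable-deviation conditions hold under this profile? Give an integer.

Peach (own payoff 11055 − 127×44 = 5467): to w=0 gives 2910 → no gain ✓; to w=33 gives 9157 − 127×33 = 4966 → no gain ✓.
Average (own payoff 9157 − 319×33 = -1370): to w=0 gives 2910 → profitable ✗; to w=44 gives 11055 − 319×44 = -2981 → no gain ✓.
Lemon (own payoff 2910): to w=33 gives 9157 − 390×33 = -3713 → no gain ✓; to w=44 gives 11055 − 390×44 = -6105 → no gain ✓.
5 of the 6 constraints hold; not an equilibrium.

5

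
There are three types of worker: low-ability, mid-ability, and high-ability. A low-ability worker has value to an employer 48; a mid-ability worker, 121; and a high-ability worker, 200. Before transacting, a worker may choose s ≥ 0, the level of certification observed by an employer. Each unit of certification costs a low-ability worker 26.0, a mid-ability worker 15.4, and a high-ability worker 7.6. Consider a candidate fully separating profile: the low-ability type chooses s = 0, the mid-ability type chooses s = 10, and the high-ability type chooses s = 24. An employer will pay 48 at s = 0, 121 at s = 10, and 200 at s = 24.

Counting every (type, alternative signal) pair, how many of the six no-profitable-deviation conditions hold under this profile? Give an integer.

Low-ability (own payoff 48): to s=10 gives 121 − 26.0×10 = -139 → no gain ✓; to s=24 gives 200 − 26.0×24 = -424 → no gain ✓.
Mid-ability (own payoff 121 − 15.4×10 = -33): to s=0 gives 48 → profitable ✗; to s=24 gives 200 − 15.4×24 = -169.6 → no gain ✓.
High-ability (own payoff 200 − 7.6×24 = 17.6): to s=0 gives 48 → profitable ✗; to s=10 gives 121 − 7.6×10 = 45 → profitable ✗.
3 of the 6 constraints hold; not an equilibrium.

3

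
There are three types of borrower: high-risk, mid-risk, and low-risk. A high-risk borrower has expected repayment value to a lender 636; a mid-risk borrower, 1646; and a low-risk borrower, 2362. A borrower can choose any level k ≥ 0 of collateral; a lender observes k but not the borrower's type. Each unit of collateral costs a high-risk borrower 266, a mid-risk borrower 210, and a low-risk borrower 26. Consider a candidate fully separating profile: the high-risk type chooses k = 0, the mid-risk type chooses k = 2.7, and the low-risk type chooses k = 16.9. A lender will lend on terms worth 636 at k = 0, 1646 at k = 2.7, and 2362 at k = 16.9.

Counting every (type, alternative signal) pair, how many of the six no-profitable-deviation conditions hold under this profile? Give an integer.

5

High-risk (own payoff 636): to k=2.7 gives 1646 − 266×2.7 = 927.8 → profitable ✗; to k=16.9 gives 2362 − 266×16.9 = -2133.4 → no gain ✓.
Low-risk (own payoff 2362 − 26×16.9 = 1922.6): to k=0 gives 636 → no gain ✓; to k=2.7 gives 1646 − 26×2.7 = 1575.8 → no gain ✓.
Mid-risk (own payoff 1646 − 210×2.7 = 1079): to k=0 gives 636 → no gain ✓; to k=16.9 gives 2362 − 210×16.9 = -1187 → no gain ✓.
5 of the 6 constraints hold; not an equilibrium.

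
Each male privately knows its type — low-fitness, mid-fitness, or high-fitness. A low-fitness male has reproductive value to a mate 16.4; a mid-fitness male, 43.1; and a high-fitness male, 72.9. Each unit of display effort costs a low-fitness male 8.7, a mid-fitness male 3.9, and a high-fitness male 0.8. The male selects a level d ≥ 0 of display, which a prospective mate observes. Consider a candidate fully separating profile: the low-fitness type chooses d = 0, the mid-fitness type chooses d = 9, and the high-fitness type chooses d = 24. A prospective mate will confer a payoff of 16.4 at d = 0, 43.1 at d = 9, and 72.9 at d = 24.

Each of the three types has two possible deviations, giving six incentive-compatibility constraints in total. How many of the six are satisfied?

5

Mid-fitness (own payoff 43.1 − 3.9×9 = 8): to d=0 gives 16.4 → profitable ✗; to d=24 gives 72.9 − 3.9×24 = -20.7 → no gain ✓.
Low-fitness (own payoff 16.4): to d=9 gives 43.1 − 8.7×9 = -35.2 → no gain ✓; to d=24 gives 72.9 − 8.7×24 = -135.9 → no gain ✓.
High-fitness (own payoff 72.9 − 0.8×24 = 53.7): to d=0 gives 16.4 → no gain ✓; to d=9 gives 43.1 − 0.8×9 = 35.9 → no gain ✓.
5 of the 6 constraints hold; not an equilibrium.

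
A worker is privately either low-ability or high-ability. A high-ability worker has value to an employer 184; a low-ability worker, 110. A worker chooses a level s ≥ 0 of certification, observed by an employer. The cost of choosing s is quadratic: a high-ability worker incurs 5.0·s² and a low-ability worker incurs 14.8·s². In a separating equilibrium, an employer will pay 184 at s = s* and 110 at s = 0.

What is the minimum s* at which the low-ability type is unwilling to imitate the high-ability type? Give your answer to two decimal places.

2.24

The low-ability type at s = 0 receives 110; imitating at s* yields 184 − 14.8·s*².
Indifference: 110 = 184 − 14.8·s*², so s*² = (184 − 110) / 14.8 = 5.
s* = √5 ≈ 2.24.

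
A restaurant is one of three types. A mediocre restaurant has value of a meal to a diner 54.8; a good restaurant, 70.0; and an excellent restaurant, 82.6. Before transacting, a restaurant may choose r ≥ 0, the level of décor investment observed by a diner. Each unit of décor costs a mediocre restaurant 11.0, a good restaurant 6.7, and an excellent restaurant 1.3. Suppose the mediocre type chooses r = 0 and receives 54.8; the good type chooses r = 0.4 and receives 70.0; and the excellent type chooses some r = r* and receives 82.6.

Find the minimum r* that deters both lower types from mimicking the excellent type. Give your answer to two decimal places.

Mediocre type (on-path payoff 54.8) won't mimic when 54.8 ≥ 82.6 − 11.0·r*, i.e. r* ≥ 2.53.
Good type (on-path payoff 70.0 − 6.7×0.4 = 67.32) won't mimic when 67.32 ≥ 82.6 − 6.7·r*, i.e. r* ≥ 2.28.
Both must hold, so r* = max(2.53, 2.28) = 2.53. The mediocre type's constraint binds.

2.53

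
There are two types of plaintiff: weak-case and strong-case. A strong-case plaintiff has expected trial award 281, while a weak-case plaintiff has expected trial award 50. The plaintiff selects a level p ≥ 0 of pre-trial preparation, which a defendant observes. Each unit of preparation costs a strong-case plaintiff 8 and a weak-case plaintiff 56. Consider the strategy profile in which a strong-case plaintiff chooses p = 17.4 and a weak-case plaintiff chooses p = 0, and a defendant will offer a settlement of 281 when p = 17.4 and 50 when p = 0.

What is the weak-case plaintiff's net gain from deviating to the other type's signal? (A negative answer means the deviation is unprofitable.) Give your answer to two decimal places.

Playing p = 0 the weak-case plaintiff receives 50.
Deviating to p = 17.4 brings payment 281 at cost 56 × 17.4 = 974.4, netting -693.4.
Gain from deviating: -693.4 − 50 = -743.40.
The gain is negative, so the weak-case type's incentive-compatibility constraint is satisfied.

-743.40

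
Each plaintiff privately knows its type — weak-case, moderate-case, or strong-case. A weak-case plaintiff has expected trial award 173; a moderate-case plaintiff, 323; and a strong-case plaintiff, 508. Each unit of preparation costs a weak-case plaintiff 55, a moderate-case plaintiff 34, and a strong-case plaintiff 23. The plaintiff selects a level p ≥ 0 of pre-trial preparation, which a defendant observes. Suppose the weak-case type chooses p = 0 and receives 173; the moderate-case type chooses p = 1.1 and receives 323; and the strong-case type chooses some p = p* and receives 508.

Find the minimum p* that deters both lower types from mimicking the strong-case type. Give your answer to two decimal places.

Weak-case type (on-path payoff 173) won't mimic when 173 ≥ 508 − 55·p*, i.e. p* ≥ 6.09.
Moderate-case type (on-path payoff 323 − 34×1.1 = 285.6) won't mimic when 285.6 ≥ 508 − 34·p*, i.e. p* ≥ 6.54.
Both must hold, so p* = max(6.09, 6.54) = 6.54. The moderate-case type's constraint binds.

6.54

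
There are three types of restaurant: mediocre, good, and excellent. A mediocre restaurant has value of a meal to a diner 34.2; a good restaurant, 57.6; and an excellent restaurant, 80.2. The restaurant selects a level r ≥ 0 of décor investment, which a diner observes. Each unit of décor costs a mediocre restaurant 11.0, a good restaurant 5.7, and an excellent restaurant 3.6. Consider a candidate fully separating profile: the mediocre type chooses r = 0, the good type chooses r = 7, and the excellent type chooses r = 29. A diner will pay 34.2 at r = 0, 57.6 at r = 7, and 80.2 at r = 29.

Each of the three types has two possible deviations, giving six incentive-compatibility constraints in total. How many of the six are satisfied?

3

Excellent (own payoff 80.2 − 3.6×29 = -24.2): to r=0 gives 34.2 → profitable ✗; to r=7 gives 57.6 − 3.6×7 = 32.4 → profitable ✗.
Good (own payoff 57.6 − 5.7×7 = 17.7): to r=0 gives 34.2 → profitable ✗; to r=29 gives 80.2 − 5.7×29 = -85.1 → no gain ✓.
Mediocre (own payoff 34.2): to r=7 gives 57.6 − 11.0×7 = -19.4 → no gain ✓; to r=29 gives 80.2 − 11.0×29 = -238.8 → no gain ✓.
3 of the 6 constraints hold; not an equilibrium.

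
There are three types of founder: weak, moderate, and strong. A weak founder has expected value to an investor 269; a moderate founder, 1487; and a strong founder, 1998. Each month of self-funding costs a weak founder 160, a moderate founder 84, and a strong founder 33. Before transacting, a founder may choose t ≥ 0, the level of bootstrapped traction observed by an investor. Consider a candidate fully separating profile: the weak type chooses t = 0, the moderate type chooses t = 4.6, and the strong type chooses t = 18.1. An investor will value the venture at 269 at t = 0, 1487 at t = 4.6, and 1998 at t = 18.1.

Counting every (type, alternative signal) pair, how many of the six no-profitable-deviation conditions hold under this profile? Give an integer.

Strong (own payoff 1998 − 33×18.1 = 1400.7): to t=0 gives 269 → no gain ✓; to t=4.6 gives 1487 − 33×4.6 = 1335.2 → no gain ✓.
Weak (own payoff 269): to t=4.6 gives 1487 − 160×4.6 = 751 → profitable ✗; to t=18.1 gives 1998 − 160×18.1 = -898 → no gain ✓.
Moderate (own payoff 1487 − 84×4.6 = 1100.6): to t=0 gives 269 → no gain ✓; to t=18.1 gives 1998 − 84×18.1 = 477.6 → no gain ✓.
5 of the 6 constraints hold; not an equilibrium.

5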